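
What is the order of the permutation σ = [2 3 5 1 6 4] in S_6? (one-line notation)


Cycle decomposition: (1 2 3 5 6 4)
Cycle lengths: 6
Order = lcm(6) = 6

ord(σ) = 6


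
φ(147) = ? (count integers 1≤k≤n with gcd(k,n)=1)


Factor n: 147 = 3 × 7^2
φ(n) = n · ∏(1 - 1/p) over distinct primes p | n
φ(147) = 147 · (1 - 1/3) · (1 - 1/7) = 84

φ(147) = 84


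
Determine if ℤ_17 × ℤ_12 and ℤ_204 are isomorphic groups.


Comparing ℤ_17 × ℤ_12 and ℤ_204:
gcd(17,12) = 1, so ℤ_17 × ℤ_12 ≅ ℤ_204 (CRT)

Yes, ℤ_17 × ℤ_12 ≅ ℤ_204


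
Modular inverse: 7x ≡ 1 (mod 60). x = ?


Use the extended Euclidean algorithm to write 1 = 7·s + 60·t; then s mod 60 is the inverse.
Euclidean algorithm:
  7 = 0·60 + 7
  60 = 8·7 + 4
  7 = 1·4 + 3
  4 = 1·3 + 1
  3 = 3·1 + 0
gcd(7,60) = 1
Back-substitution gives: 7·(-17) + 60·(2) = 1
So 7⁻¹ ≡ -17 ≡ 43 (mod 60)
Check: 7 × 43 = 301 ≡ 1 (mod 60) ✓

7⁻¹ ≡ 43 (mod 60)


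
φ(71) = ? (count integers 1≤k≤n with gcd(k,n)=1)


Factor n: 71 = 71
φ(n) = n · ∏(1 - 1/p) over distinct primes p | n
φ(71) = 71 · (1 - 1/71) = 70

φ(71) = 70


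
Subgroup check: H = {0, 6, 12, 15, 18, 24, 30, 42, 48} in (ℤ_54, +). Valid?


Subgroup test for H = {0, 6, 12, 15, 18, 24, 30, 42, 48} in (ℤ_54, +):
(1) 0 ∈ H? Yes
(2) Closure: for all a,b ∈ H, (a+b) mod 54 ∈ H? No  [counterexample: 6 + 15 = 21 ∉ H]
(3) Inverses: for all a ∈ H, -a mod 54 ∈ H? No

No, H is not a subgroup of ℤ_54


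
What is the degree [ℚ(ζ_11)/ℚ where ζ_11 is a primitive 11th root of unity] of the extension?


[ℚ(ζ_n):ℚ] = deg Φ_n(x) = φ(n). Here φ(11) = 10

[ℚ(ζ_11)/ℚ where ζ_11 is a primitive 11th root of unity] = 10


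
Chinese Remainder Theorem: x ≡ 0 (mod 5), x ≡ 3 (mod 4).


m₁ = 5, m₂ = 4, gcd = 1, so CRT applies. M = m₁·m₂ = 20
Let M₁ = M/m₁ = 4, M₂ = M/m₂ = 5
Find y₁ ≡ M₁⁻¹ (mod m₁): 4⁻¹ ≡ 4 (mod 5)
Find y₂ ≡ M₂⁻¹ (mod m₂): 5⁻¹ ≡ 1 (mod 4)
x = a₁·M₁·y₁ + a₂·M₂·y₂ = 0·4·4 + 3·5·1 = 15
Reduce mod 20: x ≡ 15
Check: 15 mod 5 = 0 ✓, 15 mod 4 = 3 ✓

x ≡ 15 (mod 20)


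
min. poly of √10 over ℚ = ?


√10 satisfies x² - 10 = 0, irreducible over ℚ since 10 is squarefree

Minimal polynomial: x² - 10


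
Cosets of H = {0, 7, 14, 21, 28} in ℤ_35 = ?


H = {0, 7, 14, 21, 28}, |H| = 5
Number of cosets = |G|/|H| = 35/5 = 7
0 + H = {0, 7, 14, 21, 28}
1 + H = {1, 8, 15, 22, 29}
2 + H = {2, 9, 16, 23, 30}
3 + H = {3, 10, 17, 24, 31}
4 + H = {4, 11, 18, 25, 32}
5 + H = {5, 12, 19, 26, 33}
6 + H = {6, 13, 20, 27, 34}

Cosets: 0+H={0,7,14,21,28}; 1+H={1,8,15,22,29}; 2+H={2,9,16,23,30}; 3+H={3,10,17,24,31}; 4+H={4,11,18,25,32}; 5+H={5,12,19,26,33}; 6+H={6,13,20,27,34}


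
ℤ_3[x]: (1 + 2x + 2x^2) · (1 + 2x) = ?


Expand and collect like terms; reduce coefficients mod 3:
x^0: 1·1 = 1 ≡ 1 (mod 3)
x^1: 1·2 + 2·1 = 4 ≡ 1 (mod 3)
x^2: 2·2 + 2·1 = 6 ≡ 0 (mod 3)
x^3: 2·2 = 4 ≡ 1 (mod 3)
Result: 1 + x + x^3

f · g = 1 + x + x^3


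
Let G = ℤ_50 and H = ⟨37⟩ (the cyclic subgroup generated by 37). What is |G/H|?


|⟨37⟩| = n / gcd(37, 50) = 50 / 1 = 50
H is normal (ℤ_50 is abelian).
|G/H| = |G| / |H| = 50 / 50 = 1

|G/H| = 1


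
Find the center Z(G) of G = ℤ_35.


Z(G) = {g ∈ G | gx = xg for all x ∈ G}
ℤ_35 is abelian, so Z(G) = G

Z(ℤ_35) = ℤ_35


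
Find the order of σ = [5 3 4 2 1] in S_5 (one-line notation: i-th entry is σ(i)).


Cycle decomposition: (1 5) (2 3 4)
Cycle lengths: 2, 3
Order = lcm(2, 3) = 6

ord(σ) = 6


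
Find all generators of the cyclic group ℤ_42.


g generates ℤ_n iff gcd(g,n) = 1
Prime factors of 42: 2, 3, 7
Generators are g ∈ {1,...,41} not divisible by any of these primes.
Generators: {1, 5, 11, 13, 17, 19, 23, 25, 29, 31, 37, 41}
Number of generators = φ(42) = 12

Generators of ℤ_42 = {1, 5, 11, 13, 17, 19, 23, 25, 29, 31, 37, 41}


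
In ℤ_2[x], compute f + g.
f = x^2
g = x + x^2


Add coefficients mod 2:
x^0: 0 + 0 = 0 (mod 2)
x^1: 0 + 1 = 1 (mod 2)
x^2: 1 + 1 = 0 (mod 2)
Result: x

f + g = x


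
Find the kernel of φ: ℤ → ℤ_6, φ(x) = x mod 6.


Kernel = preimage of identity
ker(φ) = {x ∈ ℤ : x ≡ 0 (mod 6)} = 6ℤ = {0, ±6, ±12, ...}

ker(φ) = 6ℤ


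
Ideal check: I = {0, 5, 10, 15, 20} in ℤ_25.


Check ideal conditions for I = {0, 5, 10, 15, 20} in ℤ_25:
(1) I is an additive subgroup? Yes
(2) For r ∈ ℤ_25 and a ∈ I: r·a ∈ I? Yes

Yes, I is an ideal of ℤ_25


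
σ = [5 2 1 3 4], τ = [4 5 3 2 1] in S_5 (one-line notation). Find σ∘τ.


σ∘τ: apply τ first, then σ
1 →τ 4 →σ 3
2 →τ 5 →σ 4
3 →τ 3 →σ 1
4 →τ 2 →σ 2
5 →τ 1 →σ 5

σ∘τ = [3 4 1 2 5]


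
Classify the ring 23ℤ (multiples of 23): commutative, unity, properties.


23ℤ is a commutative ring under +,× but has no multiplicative identity (1 ∉ 23ℤ); it has no zero divisors, but without unity it is not an integral domain
Commutative: Yes
Integral domain: No
Has unity: No

23ℤ (multiples of 23): Commutative=Yes, Unity=No


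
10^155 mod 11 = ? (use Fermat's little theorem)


Fermat's little theorem: if p is prime and gcd(a,p)=1, then a^(p-1) ≡ 1 (mod p)
p = 11 is prime, gcd(10,11) = 1
Reduce exponent: 155 mod 10 = 5
So 10^155 ≡ 10^5 (mod 11)
10^5 mod 11 = 10

10^155 ≡ 10 (mod 11)


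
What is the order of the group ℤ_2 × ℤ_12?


|A × B| = |A| · |B|
|ℤ_2 × ℤ_12| = 2 × 12 = 24

|ℤ_2 × ℤ_12| = 24


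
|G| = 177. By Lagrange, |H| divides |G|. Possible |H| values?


Lagrange's theorem: |H| divides |G|
|G| = 177
Divisors of 177: 1, 3, 59, 177

Possible subgroup orders: {1, 3, 59, 177}


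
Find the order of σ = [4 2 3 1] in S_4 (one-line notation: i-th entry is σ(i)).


Cycle decomposition: (1 4)
Cycle lengths: 2
Order = lcm(2) = 2

ord(σ) = 2


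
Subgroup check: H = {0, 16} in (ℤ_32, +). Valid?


Subgroup test for H = {0, 16} in (ℤ_32, +):
(1) 0 ∈ H? Yes
(2) Closure: for all a,b ∈ H, (a+b) mod 32 ∈ H? Yes
(3) Inverses: for all a ∈ H, -a mod 32 ∈ H? Yes

Yes, H is a subgroup of ℤ_32


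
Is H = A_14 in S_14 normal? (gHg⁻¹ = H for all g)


H = A_14 in S_14
A_14 has index 2 in S_14, and every subgroup of index 2 is normal

Yes, normal subgroup


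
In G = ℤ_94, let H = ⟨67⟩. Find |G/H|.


|⟨67⟩| = n / gcd(67, 94) = 94 / 1 = 94
H is normal (ℤ_94 is abelian).
|G/H| = |G| / |H| = 94 / 94 = 1

|G/H| = 1


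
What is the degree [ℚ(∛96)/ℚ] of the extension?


∛96 has minimal polynomial x³ - 96 (irreducible over ℚ since 96 is not a perfect cube)

[ℚ(∛96)/ℚ] = 3


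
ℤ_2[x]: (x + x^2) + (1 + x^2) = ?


Add coefficients mod 2:
x^0: 0 + 1 = 1 (mod 2)
x^1: 1 + 0 = 1 (mod 2)
x^2: 1 + 1 = 0 (mod 2)
Result: 1 + x

f + g = 1 + x


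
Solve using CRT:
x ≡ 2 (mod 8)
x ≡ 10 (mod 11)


m₁ = 8, m₂ = 11, gcd = 1, so CRT applies. M = m₁·m₂ = 88
Let M₁ = M/m₁ = 11, M₂ = M/m₂ = 8
Find y₁ ≡ M₁⁻¹ (mod m₁): 11⁻¹ ≡ 3 (mod 8)
Find y₂ ≡ M₂⁻¹ (mod m₂): 8⁻¹ ≡ 7 (mod 11)
x = a₁·M₁·y₁ + a₂·M₂·y₂ = 2·11·3 + 10·8·7 = 626
Reduce mod 88: x ≡ 10
Check: 10 mod 8 = 2 ✓, 10 mod 11 = 10 ✓

x ≡ 10 (mod 88)


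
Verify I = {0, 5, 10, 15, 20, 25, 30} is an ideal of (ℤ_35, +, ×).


Check ideal conditions for I = {0, 5, 10, 15, 20, 25, 30} in ℤ_35:
(1) I is an additive subgroup? Yes
(2) For r ∈ ℤ_35 and a ∈ I: r·a ∈ I? Yes

Yes, I is an ideal of ℤ_35


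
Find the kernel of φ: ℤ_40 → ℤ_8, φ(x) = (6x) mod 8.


Kernel = preimage of identity
ker(φ) = {x ∈ ℤ_40 : 6x ≡ 0 (mod 8)}. Since 8 | 40, φ is well-defined. The kernel is the cyclic subgroup ⟨4⟩ of ℤ_40 (order 10), i.e. {0, 4, 8, 12, 16, 20, 24, 28, 32, 36}

ker(φ) = {0, 4, 8, 12, 16, 20, 24, 28, 32, 36}


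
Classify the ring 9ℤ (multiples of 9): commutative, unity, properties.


9ℤ is a commutative ring under +,× but has no multiplicative identity (1 ∉ 9ℤ); it has no zero divisors, but without unity it is not an integral domain
Commutative: Yes
Integral domain: No
Has unity: No

9ℤ (multiples of 9): Commutative=Yes, Unity=No


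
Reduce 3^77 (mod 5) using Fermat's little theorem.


Fermat's little theorem: if p is prime and gcd(a,p)=1, then a^(p-1) ≡ 1 (mod p)
p = 5 is prime, gcd(3,5) = 1
Reduce exponent: 77 mod 4 = 1
So 3^77 ≡ 3^1 (mod 5)
3^1 mod 5 = 3

3^77 ≡ 3 (mod 5)


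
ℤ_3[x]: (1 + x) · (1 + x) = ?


Expand and collect like terms; reduce coefficients mod 3:
x^0: 1·1 = 1 ≡ 1 (mod 3)
x^1: 1·1 + 1·1 = 2 ≡ 2 (mod 3)
x^2: 1·1 = 1 ≡ 1 (mod 3)
Result: 1 + 2x + x^2

f · g = 1 + 2x + x^2


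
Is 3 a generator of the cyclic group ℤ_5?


g generates ℤ_n iff gcd(g, n) = 1
gcd(3, 5) = 1
Since gcd = 1, 3 is a generator.

Yes, 3 generates ℤ_5


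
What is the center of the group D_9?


Z(G) = {g ∈ G | gx = xg for all x ∈ G}
For odd n, Z(D_n) = {e}: no nontrivial rotation commutes with all reflections

Z(D_9) = {e}


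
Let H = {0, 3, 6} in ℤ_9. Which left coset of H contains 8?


8 + H = {8 + h (mod 9) : h ∈ H}
8+0=8, 8+3=2, 8+6=5
8 + H = {2, 5, 8} = 2 + H

8 + H = {2, 5, 8}


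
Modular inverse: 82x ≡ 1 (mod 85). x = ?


Use the extended Euclidean algorithm to write 1 = 82·s + 85·t; then s mod 85 is the inverse.
Euclidean algorithm:
  82 = 0·85 + 82
  85 = 1·82 + 3
  82 = 27·3 + 1
  3 = 3·1 + 0
gcd(82,85) = 1
Back-substitution gives: 82·(28) + 85·(-27) = 1
So 82⁻¹ ≡ 28 ≡ 28 (mod 85)
Check: 82 × 28 = 2296 ≡ 1 (mod 85) ✓

82⁻¹ ≡ 28 (mod 85)


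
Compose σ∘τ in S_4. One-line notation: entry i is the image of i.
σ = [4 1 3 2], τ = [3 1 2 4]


σ∘τ: apply τ first, then σ
1 →τ 3 →σ 3
2 →τ 1 →σ 4
3 →τ 2 →σ 1
4 →τ 4 →σ 2

σ∘τ = [3 4 1 2]


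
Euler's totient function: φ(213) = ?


Factor n: 213 = 3 × 71
φ(n) = n · ∏(1 - 1/p) over distinct primes p | n
φ(213) = 213 · (1 - 1/3) · (1 - 1/71) = 140

φ(213) = 140


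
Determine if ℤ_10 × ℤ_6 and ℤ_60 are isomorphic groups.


Comparing ℤ_10 × ℤ_6 and ℤ_60:
gcd(10,6) = 2 ≠ 1. Max element order in ℤ_10×ℤ_6 is lcm(10,6) = 30 < 60, so it has no element of order 60

No, ℤ_10 × ℤ_6 ≇ ℤ_60


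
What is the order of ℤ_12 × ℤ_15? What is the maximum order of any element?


|ℤ_12 × ℤ_15| = 12 × 15 = 180
Max element order = lcm(12,15) = 60
Cyclic? No (gcd=3)

|ℤ_12×ℤ_15| = 180, max element order = 60


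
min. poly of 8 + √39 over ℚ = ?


Let α = 8 + √39. Then α - 8 = √39, so (α - 8)² = 39, giving α² - 16α + 25 = 0. Degree 2 and α ∉ ℚ, so this is the minimal polynomial.

Minimal polynomial: x² - 16x + 25


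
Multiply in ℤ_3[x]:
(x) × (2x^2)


Expand and collect like terms; reduce coefficients mod 3:
x^0: 0·0 = 0 ≡ 0 (mod 3)
x^1: 0·0 + 1·0 = 0 ≡ 0 (mod 3)
x^2: 0·2 + 1·0 = 0 ≡ 0 (mod 3)
x^3: 1·2 = 2 ≡ 2 (mod 3)
Result: 2x^3

f · g = 2x^3


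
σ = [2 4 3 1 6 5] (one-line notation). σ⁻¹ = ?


To find σ⁻¹, swap domain and range:
σ(1) = 2 → σ⁻¹(2) = 1
σ(2) = 4 → σ⁻¹(4) = 2
σ(3) = 3 → σ⁻¹(3) = 3
σ(4) = 1 → σ⁻¹(1) = 4
σ(5) = 6 → σ⁻¹(6) = 5
σ(6) = 5 → σ⁻¹(5) = 6

σ⁻¹ = [4 1 3 2 6 5]


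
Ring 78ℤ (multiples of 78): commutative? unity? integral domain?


78ℤ is a commutative ring under +,× but has no multiplicative identity (1 ∉ 78ℤ); it has no zero divisors, but without unity it is not an integral domain
Commutative: Yes
Integral domain: No
Has unity: No

78ℤ (multiples of 78): Commutative=Yes, Unity=No


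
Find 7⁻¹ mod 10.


Use the extended Euclidean algorithm to write 1 = 7·s + 10·t; then s mod 10 is the inverse.
Euclidean algorithm:
  7 = 0·10 + 7
  10 = 1·7 + 3
  7 = 2·3 + 1
  3 = 3·1 + 0
gcd(7,10) = 1
Back-substitution gives: 7·(3) + 10·(-2) = 1
So 7⁻¹ ≡ 3 ≡ 3 (mod 10)
Check: 7 × 3 = 21 ≡ 1 (mod 10) ✓

7⁻¹ ≡ 3 (mod 10)


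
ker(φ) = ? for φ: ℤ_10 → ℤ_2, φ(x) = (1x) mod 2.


Kernel = preimage of identity
ker(φ) = {x ∈ ℤ_10 : 1x ≡ 0 (mod 2)}. Since 2 | 10, φ is well-defined. The kernel is the cyclic subgroup ⟨2⟩ of ℤ_10 (order 5), i.e. {0, 2, 4, 6, 8}

ker(φ) = {0, 2, 4, 6, 8}


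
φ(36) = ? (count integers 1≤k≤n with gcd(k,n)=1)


Factor n: 36 = 2^2 × 3^2
φ(n) = n · ∏(1 - 1/p) over distinct primes p | n
φ(36) = 36 · (1 - 1/2) · (1 - 1/3) = 12

φ(36) = 12


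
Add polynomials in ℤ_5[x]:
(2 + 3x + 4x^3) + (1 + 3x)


Add coefficients mod 5:
x^0: 2 + 1 = 3 (mod 5)
x^1: 3 + 3 = 1 (mod 5)
x^2: 0 + 0 = 0 (mod 5)
x^3: 4 + 0 = 4 (mod 5)
Result: 3 + x + 4x^3

f + g = 3 + x + 4x^3


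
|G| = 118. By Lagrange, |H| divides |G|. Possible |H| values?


Lagrange's theorem: |H| divides |G|
|G| = 118
Divisors of 118: 1, 2, 59, 118

Possible subgroup orders: {1, 2, 59, 118}


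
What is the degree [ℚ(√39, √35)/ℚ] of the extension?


[ℚ(√39,√35):ℚ] = [ℚ(√39,√35):ℚ(√39)]·[ℚ(√39):ℚ] = 2·2 = 4

[ℚ(√39, √35)/ℚ] = 4


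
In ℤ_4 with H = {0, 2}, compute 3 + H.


3 + H = {3 + h (mod 4) : h ∈ H}
3+0=3, 3+2=1
3 + H = {1, 3} = 1 + H

3 + H = {1, 3}


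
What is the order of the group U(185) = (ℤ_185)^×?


U(n) is the group of units mod n; |U(n)| = φ(n)
|U(185)| = φ(185) = 144

|U(185) = (ℤ_185)^×| = 144


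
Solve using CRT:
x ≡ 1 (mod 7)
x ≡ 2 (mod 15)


m₁ = 7, m₂ = 15, gcd = 1, so CRT applies. M = m₁·m₂ = 105
Let M₁ = M/m₁ = 15, M₂ = M/m₂ = 7
Find y₁ ≡ M₁⁻¹ (mod m₁): 15⁻¹ ≡ 1 (mod 7)
Find y₂ ≡ M₂⁻¹ (mod m₂): 7⁻¹ ≡ 13 (mod 15)
x = a₁·M₁·y₁ + a₂·M₂·y₂ = 1·15·1 + 2·7·13 = 197
Reduce mod 105: x ≡ 92
Check: 92 mod 7 = 1 ✓, 92 mod 15 = 2 ✓

x ≡ 92 (mod 105)


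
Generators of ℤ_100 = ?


g generates ℤ_n iff gcd(g,n) = 1
Prime factors of 100: 2, 5
Generators are g ∈ {1,...,99} not divisible by any of these primes.
Generators: {1, 3, 7, 9, 11, 13, 17, 19, 21, 23, 27, 29, 31, 33, 37, 39, 41, 43, 47, 49, 51, 53, 57, 59, 61, 63, 67, 69, 71, 73, 77, 79, 81, 83, 87, 89, 91, 93, 97, 99}
Number of generators = φ(100) = 40

Generators of ℤ_100 = {1, 3, 7, 9, 11, 13, 17, 19, 21, 23, 27, 29, 31, 33, 37, 39, 41, 43, 47, 49, 51, 53, 57, 59, 61, 63, 67, 69, 71, 73, 77, 79, 81, 83, 87, 89, 91, 93, 97, 99}


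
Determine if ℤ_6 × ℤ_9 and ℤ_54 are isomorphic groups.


Comparing ℤ_6 × ℤ_9 and ℤ_54:
gcd(6,9) = 3 ≠ 1. Max element order in ℤ_6×ℤ_9 is lcm(6,9) = 18 < 54, so it has no element of order 54

No, ℤ_6 × ℤ_9 ≇ ℤ_54


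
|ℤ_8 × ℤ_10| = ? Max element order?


|ℤ_8 × ℤ_10| = 8 × 10 = 80
Max element order = lcm(8,10) = 40
Cyclic? No (gcd=2)

|ℤ_8×ℤ_10| = 80, max element order = 40


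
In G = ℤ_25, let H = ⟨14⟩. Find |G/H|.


|⟨14⟩| = n / gcd(14, 25) = 25 / 1 = 25
H is normal (ℤ_25 is abelian).
|G/H| = |G| / |H| = 25 / 25 = 1

|G/H| = 1


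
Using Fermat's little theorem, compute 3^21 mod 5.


Fermat's little theorem: if p is prime and gcd(a,p)=1, then a^(p-1) ≡ 1 (mod p)
p = 5 is prime, gcd(3,5) = 1
Reduce exponent: 21 mod 4 = 1
So 3^21 ≡ 3^1 (mod 5)
3^1 mod 5 = 3

3^21 ≡ 3 (mod 5)


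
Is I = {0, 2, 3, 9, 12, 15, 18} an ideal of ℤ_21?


Check ideal conditions for I = {0, 2, 3, 9, 12, 15, 18} in ℤ_21:
(1) I is an additive subgroup? No
(2) For r ∈ ℤ_21 and a ∈ I: r·a ∈ I? No  [counterexample: r=2, a=2, r·a mod 21 = 4 ∉ I]

No, I is not an ideal of ℤ_21


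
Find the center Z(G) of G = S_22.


Z(G) = {g ∈ G | gx = xg for all x ∈ G}
S_n is non-abelian for n ≥ 3; Z(S_22) is trivial

Z(S_22) = {e}


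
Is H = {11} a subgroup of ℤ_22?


Subgroup test for H = {11} in (ℤ_22, +):
(1) 0 ∈ H? No
(2) Closure: for all a,b ∈ H, (a+b) mod 22 ∈ H? No  [counterexample: 11 + 11 = 0 ∉ H]
(3) Inverses: for all a ∈ H, -a mod 22 ∈ H? Yes

No, H is not a subgroup of ℤ_22


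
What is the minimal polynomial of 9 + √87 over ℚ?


Let α = 9 + √87. Then α - 9 = √87, so (α - 9)² = 87, giving α² - 18α - 6 = 0. Degree 2 and α ∉ ℚ, so this is the minimal polynomial.

Minimal polynomial: x² - 18x - 6


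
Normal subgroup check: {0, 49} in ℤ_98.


H = {0, 49} in ℤ_98
ℤ_98 is abelian; every subgroup of an abelian group is normal

Yes, normal subgroup


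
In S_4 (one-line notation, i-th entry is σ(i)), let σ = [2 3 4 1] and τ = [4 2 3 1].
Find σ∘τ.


σ∘τ: apply τ first, then σ
1 →τ 4 →σ 1
2 →τ 2 →σ 3
3 →τ 3 →σ 4
4 →τ 1 →σ 2

σ∘τ = [1 3 4 2]


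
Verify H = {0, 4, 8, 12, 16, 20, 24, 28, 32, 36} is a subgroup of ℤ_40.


Subgroup test for H = {0, 4, 8, 12, 16, 20, 24, 28, 32, 36} in (ℤ_40, +):
(1) 0 ∈ H? Yes
(2) Closure: for all a,b ∈ H, (a+b) mod 40 ∈ H? Yes
(3) Inverses: for all a ∈ H, -a mod 40 ∈ H? Yes

Yes, H is a subgroup of ℤ_40


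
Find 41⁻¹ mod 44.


Use the extended Euclidean algorithm to write 1 = 41·s + 44·t; then s mod 44 is the inverse.
Euclidean algorithm:
  41 = 0·44 + 41
  44 = 1·41 + 3
  41 = 13·3 + 2
  3 = 1·2 + 1
  2 = 2·1 + 0
gcd(41,44) = 1
Back-substitution gives: 41·(-15) + 44·(14) = 1
So 41⁻¹ ≡ -15 ≡ 29 (mod 44)
Check: 41 × 29 = 1189 ≡ 1 (mod 44) ✓

41⁻¹ ≡ 29 (mod 44)


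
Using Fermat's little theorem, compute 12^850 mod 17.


Fermat's little theorem: if p is prime and gcd(a,p)=1, then a^(p-1) ≡ 1 (mod p)
p = 17 is prime, gcd(12,17) = 1
Reduce exponent: 850 mod 16 = 2
So 12^850 ≡ 12^2 (mod 17)
12^2 mod 17 = 8

12^850 ≡ 8 (mod 17)


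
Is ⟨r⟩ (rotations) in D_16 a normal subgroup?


H = ⟨r⟩ (rotations) in D_16
The rotation subgroup ⟨r⟩ has index 2 in D_16, so it is normal

Yes, normal subgroup


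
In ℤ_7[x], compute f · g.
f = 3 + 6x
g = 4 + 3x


Expand and collect like terms; reduce coefficients mod 7:
x^0: 3·4 = 12 ≡ 5 (mod 7)
x^1: 3·3 + 6·4 = 33 ≡ 5 (mod 7)
x^2: 6·3 = 18 ≡ 4 (mod 7)
Result: 5 + 5x + 4x^2

f · g = 5 + 5x + 4x^2


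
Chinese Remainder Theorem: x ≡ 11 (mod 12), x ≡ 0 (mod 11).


m₁ = 12, m₂ = 11, gcd = 1, so CRT applies. M = m₁·m₂ = 132
Let M₁ = M/m₁ = 11, M₂ = M/m₂ = 12
Find y₁ ≡ M₁⁻¹ (mod m₁): 11⁻¹ ≡ 11 (mod 12)
Find y₂ ≡ M₂⁻¹ (mod m₂): 12⁻¹ ≡ 1 (mod 11)
x = a₁·M₁·y₁ + a₂·M₂·y₂ = 11·11·11 + 0·12·1 = 1331
Reduce mod 132: x ≡ 11
Check: 11 mod 12 = 11 ✓, 11 mod 11 = 0 ✓

x ≡ 11 (mod 132)


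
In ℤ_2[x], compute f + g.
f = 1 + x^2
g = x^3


Add coefficients mod 2:
x^0: 1 + 0 = 1 (mod 2)
x^1: 0 + 0 = 0 (mod 2)
x^2: 1 + 0 = 1 (mod 2)
x^3: 0 + 1 = 1 (mod 2)
Result: 1 + x^2 + x^3

f + g = 1 + x^2 + x^3


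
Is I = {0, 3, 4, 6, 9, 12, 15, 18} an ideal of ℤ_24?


Check ideal conditions for I = {0, 3, 4, 6, 9, 12, 15, 18} in ℤ_24:
(1) I is an additive subgroup? No
(2) For r ∈ ℤ_24 and a ∈ I: r·a ∈ I? No  [counterexample: r=2, a=4, r·a mod 24 = 8 ∉ I]

No, I is not an ideal of ℤ_24


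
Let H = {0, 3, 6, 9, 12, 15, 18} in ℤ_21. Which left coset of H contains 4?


4 + H = {4 + h (mod 21) : h ∈ H}
4+0=4, 4+3=7, 4+6=10, 4+9=13, 4+12=16, 4+15=19, 4+18=1
4 + H = {1, 4, 7, 10, 13, 16, 19} = 1 + H

4 + H = {1, 4, 7, 10, 13, 16, 19}


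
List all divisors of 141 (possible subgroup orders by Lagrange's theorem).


Lagrange's theorem: |H| divides |G|
|G| = 141
Divisors of 141: 1, 3, 47, 141

Possible subgroup orders: {1, 3, 47, 141}


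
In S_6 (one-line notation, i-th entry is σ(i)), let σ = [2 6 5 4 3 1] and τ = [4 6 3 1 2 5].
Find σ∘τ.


σ∘τ: apply τ first, then σ
1 →τ 4 →σ 4
2 →τ 6 →σ 1
3 →τ 3 →σ 5
4 →τ 1 →σ 2
5 →τ 2 →σ 6
6 →τ 5 →σ 3

σ∘τ = [4 1 5 2 6 3]


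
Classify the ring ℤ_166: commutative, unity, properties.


ℤ_166 is a commutative ring with unity 1; 166 = 2×83 is composite, so 2·83 ≡ 0 gives zero divisors (not an integral domain)
Commutative: Yes
Integral domain: No
Has unity: Yes

ℤ_166: Commutative=Yes, Unity=Yes


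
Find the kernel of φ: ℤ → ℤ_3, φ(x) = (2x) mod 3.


Kernel = preimage of identity
ker(φ) = {x ∈ ℤ : 2x ≡ 0 (mod 3)}. gcd(2,3) = 1, so 2x ≡ 0 (mod 3) ⟺ x ≡ 0 (mod 3/1 = 3). Hence ker(φ) = 3ℤ

ker(φ) = 3ℤ


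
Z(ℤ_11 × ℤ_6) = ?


Z(G) = {g ∈ G | gx = xg for all x ∈ G}
Direct product of abelian groups is abelian, so Z(G) = G

Z(ℤ_11 × ℤ_6) = ℤ_11 × ℤ_6


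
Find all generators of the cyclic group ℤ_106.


g generates ℤ_n iff gcd(g,n) = 1
Prime factors of 106: 2, 53
Generators are g ∈ {1,...,105} not divisible by any of these primes.
Generators: {1, 3, 5, 7, 9, 11, 13, 15, 17, 19, 21, 23, 25, 27, 29, 31, 33, 35, 37, 39, 41, 43, 45, 47, 49, 51, 55, 57, 59, 61, 63, 65, 67, 69, 71, 73, 75, 77, 79, 81, 83, 85, 87, 89, 91, 93, 95, 97, 99, 101, 103, 105}
Number of generators = φ(106) = 52

Generators of ℤ_106 = {1, 3, 5, 7, 9, 11, 13, 15, 17, 19, 21, 23, 25, 27, 29, 31, 33, 35, 37, 39, 41, 43, 45, 47, 49, 51, 55, 57, 59, 61, 63, 65, 67, 69, 71, 73, 75, 77, 79, 81, 83, 85, 87, 89, 91, 93, 95, 97, 99, 101, 103, 105}


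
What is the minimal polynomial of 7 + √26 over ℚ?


Let α = 7 + √26. Then α - 7 = √26, so (α - 7)² = 26, giving α² - 14α + 23 = 0. Degree 2 and α ∉ ℚ, so this is the minimal polynomial.

Minimal polynomial: x² - 14x + 23


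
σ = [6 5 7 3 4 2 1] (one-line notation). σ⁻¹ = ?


To find σ⁻¹, swap domain and range:
σ(1) = 6 → σ⁻¹(6) = 1
σ(2) = 5 → σ⁻¹(5) = 2
σ(3) = 7 → σ⁻¹(7) = 3
σ(4) = 3 → σ⁻¹(3) = 4
σ(5) = 4 → σ⁻¹(4) = 5
σ(6) = 2 → σ⁻¹(2) = 6
σ(7) = 1 → σ⁻¹(1) = 7

σ⁻¹ = [7 6 4 5 2 1 3]


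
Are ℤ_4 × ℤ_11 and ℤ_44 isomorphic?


Comparing ℤ_4 × ℤ_11 and ℤ_44:
gcd(4,11) = 1, so ℤ_4 × ℤ_11 ≅ ℤ_44 (CRT)

Yes, ℤ_4 × ℤ_11 ≅ ℤ_44


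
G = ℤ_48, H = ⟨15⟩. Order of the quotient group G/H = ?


|⟨15⟩| = n / gcd(15, 48) = 48 / 3 = 16
H is normal (ℤ_48 is abelian).
|G/H| = |G| / |H| = 48 / 16 = 3

|G/H| = 3


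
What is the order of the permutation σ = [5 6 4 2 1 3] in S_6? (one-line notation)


Cycle decomposition: (1 5) (2 6 3 4)
Cycle lengths: 2, 4
Order = lcm(2, 4) = 4

ord(σ) = 4


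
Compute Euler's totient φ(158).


Factor n: 158 = 2 × 79
φ(n) = n · ∏(1 - 1/p) over distinct primes p | n
φ(158) = 158 · (1 - 1/2) · (1 - 1/79) = 78

φ(158) = 78


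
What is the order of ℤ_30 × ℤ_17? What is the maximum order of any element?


|ℤ_30 × ℤ_17| = 30 × 17 = 510
Max element order = lcm(30,17) = 510
Cyclic? Yes (gcd=1)

|ℤ_30×ℤ_17| = 510, max element order = 510


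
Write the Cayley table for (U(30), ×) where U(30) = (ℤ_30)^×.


Elements: {1, 7, 11, 13, 17, 19, 23, 29}
Operation: multiplication mod 30
Entry (a, b) = (a × b) mod 30

Cayley table:
   |  1 |  7 | 11 | 13 | 17 | 19 | 23 | 29
 1 |  1 |  7 | 11 | 13 | 17 | 19 | 23 | 29
 7 |  7 | 19 | 17 |  1 | 29 | 13 | 11 | 23
11 | 11 | 17 |  1 | 23 |  7 | 29 | 13 | 19
13 | 13 |  1 | 23 | 19 | 11 |  7 | 29 | 17
17 | 17 | 29 |  7 | 11 | 19 | 23 |  1 | 13
19 | 19 | 13 | 29 |  7 | 23 |  1 | 17 | 11
23 | 23 | 11 | 13 | 29 |  1 | 17 | 19 |  7
29 | 29 | 23 | 19 | 17 | 13 | 11 |  7 |  1


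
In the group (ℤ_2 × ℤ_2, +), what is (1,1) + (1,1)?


Operation: componentwise addition mod (2, 2)
(1,1) + (1,1) = ((a₁+b₁) mod 2, (a₂+b₂) mod 2) with a = (1,1), b = (1,1)

(1,1) + (1,1) = (0,0)


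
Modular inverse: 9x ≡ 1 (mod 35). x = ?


Use the extended Euclidean algorithm to write 1 = 9·s + 35·t; then s mod 35 is the inverse.
Euclidean algorithm:
  9 = 0·35 + 9
  35 = 3·9 + 8
  9 = 1·8 + 1
  8 = 8·1 + 0
gcd(9,35) = 1
Back-substitution gives: 9·(4) + 35·(-1) = 1
So 9⁻¹ ≡ 4 ≡ 4 (mod 35)
Check: 9 × 4 = 36 ≡ 1 (mod 35) ✓

9⁻¹ ≡ 4 (mod 35)


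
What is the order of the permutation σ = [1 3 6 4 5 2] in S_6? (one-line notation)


Cycle decomposition: (2 3 6)
Cycle lengths: 3
Order = lcm(3) = 3

ord(σ) = 3


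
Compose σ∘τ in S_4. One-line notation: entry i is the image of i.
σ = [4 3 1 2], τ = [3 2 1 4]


σ∘τ: apply τ first, then σ
1 →τ 3 →σ 1
2 →τ 2 →σ 3
3 →τ 1 →σ 4
4 →τ 4 →σ 2

σ∘τ = [1 3 4 2]


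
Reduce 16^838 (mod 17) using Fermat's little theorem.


Fermat's little theorem: if p is prime and gcd(a,p)=1, then a^(p-1) ≡ 1 (mod p)
p = 17 is prime, gcd(16,17) = 1
Reduce exponent: 838 mod 16 = 6
So 16^838 ≡ 16^6 (mod 17)
16^6 mod 17 = 1

16^838 ≡ 1 (mod 17)


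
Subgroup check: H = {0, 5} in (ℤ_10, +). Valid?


Subgroup test for H = {0, 5} in (ℤ_10, +):
(1) 0 ∈ H? Yes
(2) Closure: for all a,b ∈ H, (a+b) mod 10 ∈ H? Yes
(3) Inverses: for all a ∈ H, -a mod 10 ∈ H? Yes

Yes, H is a subgroup of ℤ_10


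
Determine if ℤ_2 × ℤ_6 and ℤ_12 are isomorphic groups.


Comparing ℤ_2 × ℤ_6 and ℤ_12:
gcd(2,6) = 2 ≠ 1. Max element order in ℤ_2×ℤ_6 is lcm(2,6) = 6 < 12, so it has no element of order 12

No, ℤ_2 × ℤ_6 ≇ ℤ_12


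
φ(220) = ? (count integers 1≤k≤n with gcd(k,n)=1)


Factor n: 220 = 2^2 × 5 × 11
φ(n) = n · ∏(1 - 1/p) over distinct primes p | n
φ(220) = 220 · (1 - 1/2) · (1 - 1/5) · (1 - 1/11) = 80

φ(220) = 80


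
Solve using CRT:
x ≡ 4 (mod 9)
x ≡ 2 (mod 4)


m₁ = 9, m₂ = 4, gcd = 1, so CRT applies. M = m₁·m₂ = 36
Let M₁ = M/m₁ = 4, M₂ = M/m₂ = 9
Find y₁ ≡ M₁⁻¹ (mod m₁): 4⁻¹ ≡ 7 (mod 9)
Find y₂ ≡ M₂⁻¹ (mod m₂): 9⁻¹ ≡ 1 (mod 4)
x = a₁·M₁·y₁ + a₂·M₂·y₂ = 4·4·7 + 2·9·1 = 130
Reduce mod 36: x ≡ 22
Check: 22 mod 9 = 4 ✓, 22 mod 4 = 2 ✓

x ≡ 22 (mod 36)


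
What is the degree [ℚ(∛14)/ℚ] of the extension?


∛14 has minimal polynomial x³ - 14 (irreducible over ℚ since 14 is not a perfect cube)

[ℚ(∛14)/ℚ] = 3


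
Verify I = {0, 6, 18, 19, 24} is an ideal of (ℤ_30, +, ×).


Check ideal conditions for I = {0, 6, 18, 19, 24} in ℤ_30:
(1) I is an additive subgroup? No
(2) For r ∈ ℤ_30 and a ∈ I: r·a ∈ I? No  [counterexample: r=2, a=6, r·a mod 30 = 12 ∉ I]

No, I is not an ideal of ℤ_30


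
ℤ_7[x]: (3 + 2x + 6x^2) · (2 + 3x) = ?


Expand and collect like terms; reduce coefficients mod 7:
x^0: 3·2 = 6 ≡ 6 (mod 7)
x^1: 3·3 + 2·2 = 13 ≡ 6 (mod 7)
x^2: 2·3 + 6·2 = 18 ≡ 4 (mod 7)
x^3: 6·3 = 18 ≡ 4 (mod 7)
Result: 6 + 6x + 4x^2 + 4x^3

f · g = 6 + 6x + 4x^2 + 4x^3


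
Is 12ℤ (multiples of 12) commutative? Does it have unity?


12ℤ is a commutative ring under +,× but has no multiplicative identity (1 ∉ 12ℤ); it has no zero divisors, but without unity it is not an integral domain
Commutative: Yes
Integral domain: No
Has unity: No

12ℤ (multiples of 12): Commutative=Yes, Unity=No


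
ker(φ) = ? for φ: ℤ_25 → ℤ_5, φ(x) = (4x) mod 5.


Kernel = preimage of identity
ker(φ) = {x ∈ ℤ_25 : 4x ≡ 0 (mod 5)}. Since 5 | 25, φ is well-defined. The kernel is the cyclic subgroup ⟨5⟩ of ℤ_25 (order 5), i.e. {0, 5, 10, 15, 20}

ker(φ) = {0, 5, 10, 15, 20}


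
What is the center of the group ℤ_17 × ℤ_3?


Z(G) = {g ∈ G | gx = xg for all x ∈ G}
Direct product of abelian groups is abelian, so Z(G) = G

Z(ℤ_17 × ℤ_3) = ℤ_17 × ℤ_3


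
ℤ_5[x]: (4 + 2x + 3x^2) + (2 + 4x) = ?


Add coefficients mod 5:
x^0: 4 + 2 = 1 (mod 5)
x^1: 2 + 4 = 1 (mod 5)
x^2: 3 + 0 = 3 (mod 5)
Result: 1 + x + 3x^2

f + g = 1 + x + 3x^2


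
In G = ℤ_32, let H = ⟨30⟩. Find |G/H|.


|⟨30⟩| = n / gcd(30, 32) = 32 / 2 = 16
H is normal (ℤ_32 is abelian).
|G/H| = |G| / |H| = 32 / 16 = 2

|G/H| = 2


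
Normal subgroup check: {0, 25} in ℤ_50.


H = {0, 25} in ℤ_50
ℤ_50 is abelian; every subgroup of an abelian group is normal

Yes, normal subgroup


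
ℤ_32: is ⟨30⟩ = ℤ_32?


g generates ℤ_n iff gcd(g, n) = 1
gcd(30, 32) = 2
Since gcd = 2 ≠ 1, ⟨30⟩ has order 16 < 32, so 30 is not a generator.

No, 30 does not generate ℤ_32


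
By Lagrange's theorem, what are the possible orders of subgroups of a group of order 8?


Lagrange's theorem: |H| divides |G|
|G| = 8
Divisors of 8: 1, 2, 4, 8

Possible subgroup orders: {1, 2, 4, 8}


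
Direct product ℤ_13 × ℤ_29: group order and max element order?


|ℤ_13 × ℤ_29| = 13 × 29 = 377
Max element order = lcm(13,29) = 377
Cyclic? Yes (gcd=1)

|ℤ_13×ℤ_29| = 377, max element order = 377


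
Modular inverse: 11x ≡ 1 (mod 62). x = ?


Use the extended Euclidean algorithm to write 1 = 11·s + 62·t; then s mod 62 is the inverse.
Euclidean algorithm:
  11 = 0·62 + 11
  62 = 5·11 + 7
  11 = 1·7 + 4
  7 = 1·4 + 3
  4 = 1·3 + 1
  3 = 3·1 + 0
gcd(11,62) = 1
Back-substitution gives: 11·(17) + 62·(-3) = 1
So 11⁻¹ ≡ 17 ≡ 17 (mod 62)
Check: 11 × 17 = 187 ≡ 1 (mod 62) ✓

11⁻¹ ≡ 17 (mod 62)


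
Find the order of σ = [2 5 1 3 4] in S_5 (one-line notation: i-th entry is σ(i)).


Cycle decomposition: (1 2 5 4 3)
Cycle lengths: 5
Order = lcm(5) = 5

ord(σ) = 5


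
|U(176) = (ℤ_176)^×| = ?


U(n) is the group of units mod n; |U(n)| = φ(n)
|U(176)| = φ(176) = 80

|U(176) = (ℤ_176)^×| = 80


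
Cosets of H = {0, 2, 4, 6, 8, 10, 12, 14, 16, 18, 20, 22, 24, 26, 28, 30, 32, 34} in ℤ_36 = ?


H = {0, 2, 4, 6, 8, 10, 12, 14, 16, 18, 20, 22, 24, 26, 28, 30, 32, 34}, |H| = 18
Number of cosets = |G|/|H| = 36/18 = 2
0 + H = {0, 2, 4, 6, 8, 10, 12, 14, 16, 18, 20, 22, 24, 26, 28, 30, 32, 34}
1 + H = {1, 3, 5, 7, 9, 11, 13, 15, 17, 19, 21, 23, 25, 27, 29, 31, 33, 35}

Cosets: 0+H={0,2,4,6,8,10,12,14,16,18,20,22,24,26,28,30,32,34}; 1+H={1,3,5,7,9,11,13,15,17,19,21,23,25,27,29,31,33,35}


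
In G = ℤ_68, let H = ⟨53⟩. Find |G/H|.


|⟨53⟩| = n / gcd(53, 68) = 68 / 1 = 68
H is normal (ℤ_68 is abelian).
|G/H| = |G| / |H| = 68 / 68 = 1

|G/H| = 1


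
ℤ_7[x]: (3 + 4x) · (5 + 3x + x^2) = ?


Expand and collect like terms; reduce coefficients mod 7:
x^0: 3·5 = 15 ≡ 1 (mod 7)
x^1: 3·3 + 4·5 = 29 ≡ 1 (mod 7)
x^2: 3·1 + 4·3 = 15 ≡ 1 (mod 7)
x^3: 4·1 = 4 ≡ 4 (mod 7)
Result: 1 + x + x^2 + 4x^3

f · g = 1 + x + x^2 + 4x^3


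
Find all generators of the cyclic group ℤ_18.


g generates ℤ_n iff gcd(g,n) = 1
Prime factors of 18: 2, 3
Generators are g ∈ {1,...,17} not divisible by any of these primes.
Generators: {1, 5, 7, 11, 13, 17}
Number of generators = φ(18) = 6

Generators of ℤ_18 = {1, 5, 7, 11, 13, 17}


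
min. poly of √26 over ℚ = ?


√26 satisfies x² - 26 = 0, irreducible over ℚ since 26 is squarefree

Minimal polynomial: x² - 26


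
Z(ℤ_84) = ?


Z(G) = {g ∈ G | gx = xg for all x ∈ G}
ℤ_84 is abelian, so Z(G) = G

Z(ℤ_84) = ℤ_84


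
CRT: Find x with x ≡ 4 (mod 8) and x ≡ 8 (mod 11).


m₁ = 8, m₂ = 11, gcd = 1, so CRT applies. M = m₁·m₂ = 88
Let M₁ = M/m₁ = 11, M₂ = M/m₂ = 8
Find y₁ ≡ M₁⁻¹ (mod m₁): 11⁻¹ ≡ 3 (mod 8)
Find y₂ ≡ M₂⁻¹ (mod m₂): 8⁻¹ ≡ 7 (mod 11)
x = a₁·M₁·y₁ + a₂·M₂·y₂ = 4·11·3 + 8·8·7 = 580
Reduce mod 88: x ≡ 52
Check: 52 mod 8 = 4 ✓, 52 mod 11 = 8 ✓

x ≡ 52 (mod 88)


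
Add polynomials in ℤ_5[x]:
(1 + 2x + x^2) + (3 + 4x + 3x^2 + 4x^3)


Add coefficients mod 5:
x^0: 1 + 3 = 4 (mod 5)
x^1: 2 + 4 = 1 (mod 5)
x^2: 1 + 3 = 4 (mod 5)
x^3: 0 + 4 = 4 (mod 5)
Result: 4 + x + 4x^2 + 4x^3

f + g = 4 + x + 4x^2 + 4x^3


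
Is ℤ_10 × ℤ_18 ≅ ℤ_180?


Comparing ℤ_10 × ℤ_18 and ℤ_180:
gcd(10,18) = 2 ≠ 1. Max element order in ℤ_10×ℤ_18 is lcm(10,18) = 90 < 180, so it has no element of order 180

No, ℤ_10 × ℤ_18 ≇ ℤ_180


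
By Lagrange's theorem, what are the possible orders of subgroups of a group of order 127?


Lagrange's theorem: |H| divides |G|
|G| = 127
Divisors of 127: 1, 127

Possible subgroup orders: {1, 127}


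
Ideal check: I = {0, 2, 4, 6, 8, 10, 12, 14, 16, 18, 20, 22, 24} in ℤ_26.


Check ideal conditions for I = {0, 2, 4, 6, 8, 10, 12, 14, 16, 18, 20, 22, 24} in ℤ_26:
(1) I is an additive subgroup? Yes
(2) For r ∈ ℤ_26 and a ∈ I: r·a ∈ I? Yes

Yes, I is an ideal of ℤ_26


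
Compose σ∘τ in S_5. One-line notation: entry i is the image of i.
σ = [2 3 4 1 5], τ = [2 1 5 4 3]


σ∘τ: apply τ first, then σ
1 →τ 2 →σ 3
2 →τ 1 →σ 2
3 →τ 5 →σ 5
4 →τ 4 →σ 1
5 →τ 3 →σ 4

σ∘τ = [3 2 5 1 4]


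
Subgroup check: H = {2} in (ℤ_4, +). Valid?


Subgroup test for H = {2} in (ℤ_4, +):
(1) 0 ∈ H? No
(2) Closure: for all a,b ∈ H, (a+b) mod 4 ∈ H? No  [counterexample: 2 + 2 = 0 ∉ H]
(3) Inverses: for all a ∈ H, -a mod 4 ∈ H? Yes

No, H is not a subgroup of ℤ_4


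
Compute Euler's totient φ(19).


φ(n) = count of k ∈ {1,...,n} with gcd(k,n)=1
Coprimes to 19: {1, 2, 3, 4, 5, 6, 7, 8, 9, 10, 11, 12, 13, 14, 15, 16, 17, 18}
Count: 18

φ(19) = 18


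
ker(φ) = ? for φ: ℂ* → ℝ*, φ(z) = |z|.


Kernel = preimage of identity
ker(φ) = {z ∈ ℂ* | |z| = 1} = unit circle S¹

ker(φ) = S¹ (unit circle)


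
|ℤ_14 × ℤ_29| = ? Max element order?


|ℤ_14 × ℤ_29| = 14 × 29 = 406
Max element order = lcm(14,29) = 406
Cyclic? Yes (gcd=1)

|ℤ_14×ℤ_29| = 406, max element order = 406


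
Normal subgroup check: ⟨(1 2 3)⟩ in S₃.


H = ⟨(1 2 3)⟩ in S₃
⟨(1 2 3)⟩ has order 3 and index 2 in S₃; index-2 subgroups are normal

Yes, normal subgroup


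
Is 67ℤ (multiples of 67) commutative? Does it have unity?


67ℤ is a commutative ring under +,× but has no multiplicative identity (1 ∉ 67ℤ); it has no zero divisors, but without unity it is not an integral domain
Commutative: Yes
Integral domain: No
Has unity: No

67ℤ (multiples of 67): Commutative=Yes, Unity=No


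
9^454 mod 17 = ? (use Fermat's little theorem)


Fermat's little theorem: if p is prime and gcd(a,p)=1, then a^(p-1) ≡ 1 (mod p)
p = 17 is prime, gcd(9,17) = 1
Reduce exponent: 454 mod 16 = 6
So 9^454 ≡ 9^6 (mod 17)
9^6 mod 17 = 4

9^454 ≡ 4 (mod 17)


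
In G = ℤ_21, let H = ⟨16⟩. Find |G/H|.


|⟨16⟩| = n / gcd(16, 21) = 21 / 1 = 21
H is normal (ℤ_21 is abelian).
|G/H| = |G| / |H| = 21 / 21 = 1

|G/H| = 1


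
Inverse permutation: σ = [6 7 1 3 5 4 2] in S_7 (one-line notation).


To find σ⁻¹, swap domain and range:
σ(1) = 6 → σ⁻¹(6) = 1
σ(2) = 7 → σ⁻¹(7) = 2
σ(3) = 1 → σ⁻¹(1) = 3
σ(4) = 3 → σ⁻¹(3) = 4
σ(5) = 5 → σ⁻¹(5) = 5
σ(6) = 4 → σ⁻¹(4) = 6
σ(7) = 2 → σ⁻¹(2) = 7

σ⁻¹ = [3 7 4 6 5 1 2]


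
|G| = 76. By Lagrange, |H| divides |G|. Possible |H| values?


Lagrange's theorem: |H| divides |G|
|G| = 76
Divisors of 76: 1, 2, 4, 19, 38, 76

Possible subgroup orders: {1, 2, 4, 19, 38, 76}


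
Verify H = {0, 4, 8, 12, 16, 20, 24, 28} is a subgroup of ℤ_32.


Subgroup test for H = {0, 4, 8, 12, 16, 20, 24, 28} in (ℤ_32, +):
(1) 0 ∈ H? Yes
(2) Closure: for all a,b ∈ H, (a+b) mod 32 ∈ H? Yes
(3) Inverses: for all a ∈ H, -a mod 32 ∈ H? Yes

Yes, H is a subgroup of ℤ_32


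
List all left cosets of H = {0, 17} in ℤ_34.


H = {0, 17}, |H| = 2
Number of cosets = |G|/|H| = 34/2 = 17
0 + H = {0, 17}
1 + H = {1, 18}
2 + H = {2, 19}
3 + H = {3, 20}
4 + H = {4, 21}
5 + H = {5, 22}
6 + H = {6, 23}
7 + H = {7, 24}
8 + H = {8, 25}
9 + H = {9, 26}
10 + H = {10, 27}
11 + H = {11, 28}
12 + H = {12, 29}
13 + H = {13, 30}
14 + H = {14, 31}
15 + H = {15, 32}
16 + H = {16, 33}

Cosets: 0+H={0,17}; 1+H={1,18}; 2+H={2,19}; 3+H={3,20}; 4+H={4,21}; 5+H={5,22}; 6+H={6,23}; 7+H={7,24}; 8+H={8,25}; 9+H={9,26}; 10+H={10,27}; 11+H={11,28}; 12+H={12,29}; 13+H={13,30}; 14+H={14,31}; 15+H={15,32}; 16+H={16,33}


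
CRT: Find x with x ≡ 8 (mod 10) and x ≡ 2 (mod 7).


m₁ = 10, m₂ = 7, gcd = 1, so CRT applies. M = m₁·m₂ = 70
Let M₁ = M/m₁ = 7, M₂ = M/m₂ = 10
Find y₁ ≡ M₁⁻¹ (mod m₁): 7⁻¹ ≡ 3 (mod 10)
Find y₂ ≡ M₂⁻¹ (mod m₂): 10⁻¹ ≡ 5 (mod 7)
x = a₁·M₁·y₁ + a₂·M₂·y₂ = 8·7·3 + 2·10·5 = 268
Reduce mod 70: x ≡ 58
Check: 58 mod 10 = 8 ✓, 58 mod 7 = 2 ✓

x ≡ 58 (mod 70)


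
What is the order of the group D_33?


|D_n| = 2n (n rotations and n reflections)
|D_33| = 2×33 = 66

|D_33| = 66


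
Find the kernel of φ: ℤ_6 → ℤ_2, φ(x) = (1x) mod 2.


Kernel = preimage of identity
ker(φ) = {x ∈ ℤ_6 : 1x ≡ 0 (mod 2)}. Since 2 | 6, φ is well-defined. The kernel is the cyclic subgroup ⟨2⟩ of ℤ_6 (order 3), i.e. {0, 2, 4}

ker(φ) = {0, 2, 4}


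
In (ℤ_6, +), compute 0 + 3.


Operation: addition mod 6
0 + 3 = (a + b) mod 6 with a = 0, b = 3

0 + 3 = 3


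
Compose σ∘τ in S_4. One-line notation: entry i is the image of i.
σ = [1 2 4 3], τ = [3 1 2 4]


σ∘τ: apply τ first, then σ
1 →τ 3 →σ 4
2 →τ 1 →σ 1
3 →τ 2 →σ 2
4 →τ 4 →σ 3

σ∘τ = [4 1 2 3]


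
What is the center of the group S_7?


Z(G) = {g ∈ G | gx = xg for all x ∈ G}
S_n is non-abelian for n ≥ 3; Z(S_7) is trivial

Z(S_7) = {e}


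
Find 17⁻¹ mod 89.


Use the extended Euclidean algorithm to write 1 = 17·s + 89·t; then s mod 89 is the inverse.
Euclidean algorithm:
  17 = 0·89 + 17
  89 = 5·17 + 4
  17 = 4·4 + 1
  4 = 4·1 + 0
gcd(17,89) = 1
Back-substitution gives: 17·(21) + 89·(-4) = 1
So 17⁻¹ ≡ 21 ≡ 21 (mod 89)
Check: 17 × 21 = 357 ≡ 1 (mod 89) ✓

17⁻¹ ≡ 21 (mod 89)


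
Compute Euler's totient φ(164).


Factor n: 164 = 2^2 × 41
φ(n) = n · ∏(1 - 1/p) over distinct primes p | n
φ(164) = 164 · (1 - 1/2) · (1 - 1/41) = 80

φ(164) = 80


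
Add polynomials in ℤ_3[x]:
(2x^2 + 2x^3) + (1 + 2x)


Add coefficients mod 3:
x^0: 0 + 1 = 1 (mod 3)
x^1: 0 + 2 = 2 (mod 3)
x^2: 2 + 0 = 2 (mod 3)
x^3: 2 + 0 = 2 (mod 3)
Result: 1 + 2x + 2x^2 + 2x^3

f + g = 1 + 2x + 2x^2 + 2x^3


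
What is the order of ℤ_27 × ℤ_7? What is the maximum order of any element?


|ℤ_27 × ℤ_7| = 27 × 7 = 189
Max element order = lcm(27,7) = 189
Cyclic? Yes (gcd=1)

|ℤ_27×ℤ_7| = 189, max element order = 189


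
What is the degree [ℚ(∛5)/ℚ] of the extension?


∛5 has minimal polynomial x³ - 5 (irreducible over ℚ since 5 is not a perfect cube)

[ℚ(∛5)/ℚ] = 3


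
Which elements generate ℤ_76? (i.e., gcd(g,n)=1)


g generates ℤ_n iff gcd(g,n) = 1
Prime factors of 76: 2, 19
Generators are g ∈ {1,...,75} not divisible by any of these primes.
Generators: {1, 3, 5, 7, 9, 11, 13, 15, 17, 21, 23, 25, 27, 29, 31, 33, 35, 37, 39, 41, 43, 45, 47, 49, 51, 53, 55, 59, 61, 63, 65, 67, 69, 71, 73, 75}
Number of generators = φ(76) = 36

Generators of ℤ_76 = {1, 3, 5, 7, 9, 11, 13, 15, 17, 21, 23, 25, 27, 29, 31, 33, 35, 37, 39, 41, 43, 45, 47, 49, 51, 53, 55, 59, 61, 63, 65, 67, 69, 71, 73, 75}


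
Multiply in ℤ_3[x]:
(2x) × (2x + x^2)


Expand and collect like terms; reduce coefficients mod 3:
x^0: 0·0 = 0 ≡ 0 (mod 3)
x^1: 0·2 + 2·0 = 0 ≡ 0 (mod 3)
x^2: 0·1 + 2·2 = 4 ≡ 1 (mod 3)
x^3: 2·1 = 2 ≡ 2 (mod 3)
Result: x^2 + 2x^3

f · g = x^2 + 2x^3


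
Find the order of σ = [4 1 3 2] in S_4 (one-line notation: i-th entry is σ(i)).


Cycle decomposition: (1 4 2)
Cycle lengths: 3
Order = lcm(3) = 3

ord(σ) = 3


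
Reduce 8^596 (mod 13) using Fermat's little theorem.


Fermat's little theorem: if p is prime and gcd(a,p)=1, then a^(p-1) ≡ 1 (mod p)
p = 13 is prime, gcd(8,13) = 1
Reduce exponent: 596 mod 12 = 8
So 8^596 ≡ 8^8 (mod 13)
8^8 mod 13 = 1

8^596 ≡ 1 (mod 13)
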